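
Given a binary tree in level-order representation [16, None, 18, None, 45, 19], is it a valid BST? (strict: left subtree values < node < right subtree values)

Level-order array: [16, None, 18, None, 45, 19]
Validate using subtree bounds (lo, hi): at each node, require lo < value < hi,
then recurse left with hi=value and right with lo=value.
Preorder trace (stopping at first violation):
  at node 16 with bounds (-inf, +inf): OK
  at node 18 with bounds (16, +inf): OK
  at node 45 with bounds (18, +inf): OK
  at node 19 with bounds (18, 45): OK
No violation found at any node.
Result: Valid BST


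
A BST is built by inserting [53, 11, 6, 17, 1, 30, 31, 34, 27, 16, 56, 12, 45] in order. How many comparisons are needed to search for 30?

Search path for 30: 53 -> 11 -> 17 -> 30
Found: True
Comparisons: 4


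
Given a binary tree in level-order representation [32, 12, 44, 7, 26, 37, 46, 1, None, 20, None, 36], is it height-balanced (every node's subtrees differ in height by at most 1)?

Tree (level-order array): [32, 12, 44, 7, 26, 37, 46, 1, None, 20, None, 36]
Definition: a tree is height-balanced if, at every node, |h(left) - h(right)| <= 1 (empty subtree has height -1).
Bottom-up per-node check:
  node 1: h_left=-1, h_right=-1, diff=0 [OK], height=0
  node 7: h_left=0, h_right=-1, diff=1 [OK], height=1
  node 20: h_left=-1, h_right=-1, diff=0 [OK], height=0
  node 26: h_left=0, h_right=-1, diff=1 [OK], height=1
  node 12: h_left=1, h_right=1, diff=0 [OK], height=2
  node 36: h_left=-1, h_right=-1, diff=0 [OK], height=0
  node 37: h_left=0, h_right=-1, diff=1 [OK], height=1
  node 46: h_left=-1, h_right=-1, diff=0 [OK], height=0
  node 44: h_left=1, h_right=0, diff=1 [OK], height=2
  node 32: h_left=2, h_right=2, diff=0 [OK], height=3
All nodes satisfy the balance condition.
Result: Balanced


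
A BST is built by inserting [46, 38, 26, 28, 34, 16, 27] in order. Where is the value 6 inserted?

Starting tree (level order): [46, 38, None, 26, None, 16, 28, None, None, 27, 34]
Insertion path: 46 -> 38 -> 26 -> 16
Result: insert 6 as left child of 16
Final tree (level order): [46, 38, None, 26, None, 16, 28, 6, None, 27, 34]


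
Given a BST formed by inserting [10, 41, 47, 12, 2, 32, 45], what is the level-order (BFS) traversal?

Tree insertion order: [10, 41, 47, 12, 2, 32, 45]
Tree (level-order array): [10, 2, 41, None, None, 12, 47, None, 32, 45]
BFS from the root, enqueuing left then right child of each popped node:
  queue [10] -> pop 10, enqueue [2, 41], visited so far: [10]
  queue [2, 41] -> pop 2, enqueue [none], visited so far: [10, 2]
  queue [41] -> pop 41, enqueue [12, 47], visited so far: [10, 2, 41]
  queue [12, 47] -> pop 12, enqueue [32], visited so far: [10, 2, 41, 12]
  queue [47, 32] -> pop 47, enqueue [45], visited so far: [10, 2, 41, 12, 47]
  queue [32, 45] -> pop 32, enqueue [none], visited so far: [10, 2, 41, 12, 47, 32]
  queue [45] -> pop 45, enqueue [none], visited so far: [10, 2, 41, 12, 47, 32, 45]
Result: [10, 2, 41, 12, 47, 32, 45]


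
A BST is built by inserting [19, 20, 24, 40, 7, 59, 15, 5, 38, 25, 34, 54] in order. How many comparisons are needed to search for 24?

Search path for 24: 19 -> 20 -> 24
Found: True
Comparisons: 3


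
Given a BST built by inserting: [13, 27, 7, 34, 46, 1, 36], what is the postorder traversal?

Tree insertion order: [13, 27, 7, 34, 46, 1, 36]
Tree (level-order array): [13, 7, 27, 1, None, None, 34, None, None, None, 46, 36]
Postorder traversal: [1, 7, 36, 46, 34, 27, 13]


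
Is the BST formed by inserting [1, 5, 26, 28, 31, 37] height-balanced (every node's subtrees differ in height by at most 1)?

Tree (level-order array): [1, None, 5, None, 26, None, 28, None, 31, None, 37]
Definition: a tree is height-balanced if, at every node, |h(left) - h(right)| <= 1 (empty subtree has height -1).
Bottom-up per-node check:
  node 37: h_left=-1, h_right=-1, diff=0 [OK], height=0
  node 31: h_left=-1, h_right=0, diff=1 [OK], height=1
  node 28: h_left=-1, h_right=1, diff=2 [FAIL (|-1-1|=2 > 1)], height=2
  node 26: h_left=-1, h_right=2, diff=3 [FAIL (|-1-2|=3 > 1)], height=3
  node 5: h_left=-1, h_right=3, diff=4 [FAIL (|-1-3|=4 > 1)], height=4
  node 1: h_left=-1, h_right=4, diff=5 [FAIL (|-1-4|=5 > 1)], height=5
Node 28 violates the condition: |-1 - 1| = 2 > 1.
Result: Not balanced


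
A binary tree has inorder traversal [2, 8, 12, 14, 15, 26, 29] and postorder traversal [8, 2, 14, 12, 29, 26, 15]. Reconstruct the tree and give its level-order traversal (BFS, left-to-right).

Inorder:   [2, 8, 12, 14, 15, 26, 29]
Postorder: [8, 2, 14, 12, 29, 26, 15]
Algorithm: postorder visits root last, so walk postorder right-to-left;
each value is the root of the current inorder slice — split it at that
value, recurse on the right subtree first, then the left.
Recursive splits:
  root=15; inorder splits into left=[2, 8, 12, 14], right=[26, 29]
  root=26; inorder splits into left=[], right=[29]
  root=29; inorder splits into left=[], right=[]
  root=12; inorder splits into left=[2, 8], right=[14]
  root=14; inorder splits into left=[], right=[]
  root=2; inorder splits into left=[], right=[8]
  root=8; inorder splits into left=[], right=[]
Reconstructed level-order: [15, 12, 26, 2, 14, 29, 8]


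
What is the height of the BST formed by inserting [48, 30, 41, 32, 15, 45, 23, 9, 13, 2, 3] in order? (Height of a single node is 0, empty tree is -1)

Insertion order: [48, 30, 41, 32, 15, 45, 23, 9, 13, 2, 3]
Tree (level-order array): [48, 30, None, 15, 41, 9, 23, 32, 45, 2, 13, None, None, None, None, None, None, None, 3]
Compute height bottom-up (empty subtree = -1):
  height(3) = 1 + max(-1, -1) = 0
  height(2) = 1 + max(-1, 0) = 1
  height(13) = 1 + max(-1, -1) = 0
  height(9) = 1 + max(1, 0) = 2
  height(23) = 1 + max(-1, -1) = 0
  height(15) = 1 + max(2, 0) = 3
  height(32) = 1 + max(-1, -1) = 0
  height(45) = 1 + max(-1, -1) = 0
  height(41) = 1 + max(0, 0) = 1
  height(30) = 1 + max(3, 1) = 4
  height(48) = 1 + max(4, -1) = 5
Height = 5


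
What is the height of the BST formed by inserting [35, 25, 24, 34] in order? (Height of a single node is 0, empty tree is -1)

Insertion order: [35, 25, 24, 34]
Tree (level-order array): [35, 25, None, 24, 34]
Compute height bottom-up (empty subtree = -1):
  height(24) = 1 + max(-1, -1) = 0
  height(34) = 1 + max(-1, -1) = 0
  height(25) = 1 + max(0, 0) = 1
  height(35) = 1 + max(1, -1) = 2
Height = 2


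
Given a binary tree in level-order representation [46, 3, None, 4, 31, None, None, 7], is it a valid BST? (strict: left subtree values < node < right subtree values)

Level-order array: [46, 3, None, 4, 31, None, None, 7]
Validate using subtree bounds (lo, hi): at each node, require lo < value < hi,
then recurse left with hi=value and right with lo=value.
Preorder trace (stopping at first violation):
  at node 46 with bounds (-inf, +inf): OK
  at node 3 with bounds (-inf, 46): OK
  at node 4 with bounds (-inf, 3): VIOLATION
Node 4 violates its bound: not (-inf < 4 < 3).
Result: Not a valid BST


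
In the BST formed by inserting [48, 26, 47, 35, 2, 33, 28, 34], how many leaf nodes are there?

Tree built from: [48, 26, 47, 35, 2, 33, 28, 34]
Tree (level-order array): [48, 26, None, 2, 47, None, None, 35, None, 33, None, 28, 34]
Rule: A leaf has 0 children.
Per-node child counts:
  node 48: 1 child(ren)
  node 26: 2 child(ren)
  node 2: 0 child(ren)
  node 47: 1 child(ren)
  node 35: 1 child(ren)
  node 33: 2 child(ren)
  node 28: 0 child(ren)
  node 34: 0 child(ren)
Matching nodes: [2, 28, 34]
Count of leaf nodes: 3


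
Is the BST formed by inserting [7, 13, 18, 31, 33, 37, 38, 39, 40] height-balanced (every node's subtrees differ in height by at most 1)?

Tree (level-order array): [7, None, 13, None, 18, None, 31, None, 33, None, 37, None, 38, None, 39, None, 40]
Definition: a tree is height-balanced if, at every node, |h(left) - h(right)| <= 1 (empty subtree has height -1).
Bottom-up per-node check:
  node 40: h_left=-1, h_right=-1, diff=0 [OK], height=0
  node 39: h_left=-1, h_right=0, diff=1 [OK], height=1
  node 38: h_left=-1, h_right=1, diff=2 [FAIL (|-1-1|=2 > 1)], height=2
  node 37: h_left=-1, h_right=2, diff=3 [FAIL (|-1-2|=3 > 1)], height=3
  node 33: h_left=-1, h_right=3, diff=4 [FAIL (|-1-3|=4 > 1)], height=4
  node 31: h_left=-1, h_right=4, diff=5 [FAIL (|-1-4|=5 > 1)], height=5
  node 18: h_left=-1, h_right=5, diff=6 [FAIL (|-1-5|=6 > 1)], height=6
  node 13: h_left=-1, h_right=6, diff=7 [FAIL (|-1-6|=7 > 1)], height=7
  node 7: h_left=-1, h_right=7, diff=8 [FAIL (|-1-7|=8 > 1)], height=8
Node 38 violates the condition: |-1 - 1| = 2 > 1.
Result: Not balanced


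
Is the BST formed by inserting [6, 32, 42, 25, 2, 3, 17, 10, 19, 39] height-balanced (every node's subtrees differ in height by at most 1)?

Tree (level-order array): [6, 2, 32, None, 3, 25, 42, None, None, 17, None, 39, None, 10, 19]
Definition: a tree is height-balanced if, at every node, |h(left) - h(right)| <= 1 (empty subtree has height -1).
Bottom-up per-node check:
  node 3: h_left=-1, h_right=-1, diff=0 [OK], height=0
  node 2: h_left=-1, h_right=0, diff=1 [OK], height=1
  node 10: h_left=-1, h_right=-1, diff=0 [OK], height=0
  node 19: h_left=-1, h_right=-1, diff=0 [OK], height=0
  node 17: h_left=0, h_right=0, diff=0 [OK], height=1
  node 25: h_left=1, h_right=-1, diff=2 [FAIL (|1--1|=2 > 1)], height=2
  node 39: h_left=-1, h_right=-1, diff=0 [OK], height=0
  node 42: h_left=0, h_right=-1, diff=1 [OK], height=1
  node 32: h_left=2, h_right=1, diff=1 [OK], height=3
  node 6: h_left=1, h_right=3, diff=2 [FAIL (|1-3|=2 > 1)], height=4
Node 25 violates the condition: |1 - -1| = 2 > 1.
Result: Not balanced


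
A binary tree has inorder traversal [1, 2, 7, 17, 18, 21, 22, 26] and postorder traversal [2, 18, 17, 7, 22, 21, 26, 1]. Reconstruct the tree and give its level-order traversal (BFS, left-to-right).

Inorder:   [1, 2, 7, 17, 18, 21, 22, 26]
Postorder: [2, 18, 17, 7, 22, 21, 26, 1]
Algorithm: postorder visits root last, so walk postorder right-to-left;
each value is the root of the current inorder slice — split it at that
value, recurse on the right subtree first, then the left.
Recursive splits:
  root=1; inorder splits into left=[], right=[2, 7, 17, 18, 21, 22, 26]
  root=26; inorder splits into left=[2, 7, 17, 18, 21, 22], right=[]
  root=21; inorder splits into left=[2, 7, 17, 18], right=[22]
  root=22; inorder splits into left=[], right=[]
  root=7; inorder splits into left=[2], right=[17, 18]
  root=17; inorder splits into left=[], right=[18]
  root=18; inorder splits into left=[], right=[]
  root=2; inorder splits into left=[], right=[]
Reconstructed level-order: [1, 26, 21, 7, 22, 2, 17, 18]


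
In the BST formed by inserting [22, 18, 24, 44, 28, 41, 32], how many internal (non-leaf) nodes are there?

Tree built from: [22, 18, 24, 44, 28, 41, 32]
Tree (level-order array): [22, 18, 24, None, None, None, 44, 28, None, None, 41, 32]
Rule: An internal node has at least one child.
Per-node child counts:
  node 22: 2 child(ren)
  node 18: 0 child(ren)
  node 24: 1 child(ren)
  node 44: 1 child(ren)
  node 28: 1 child(ren)
  node 41: 1 child(ren)
  node 32: 0 child(ren)
Matching nodes: [22, 24, 44, 28, 41]
Count of internal (non-leaf) nodes: 5


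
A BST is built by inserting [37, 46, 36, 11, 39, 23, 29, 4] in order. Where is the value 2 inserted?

Starting tree (level order): [37, 36, 46, 11, None, 39, None, 4, 23, None, None, None, None, None, 29]
Insertion path: 37 -> 36 -> 11 -> 4
Result: insert 2 as left child of 4
Final tree (level order): [37, 36, 46, 11, None, 39, None, 4, 23, None, None, 2, None, None, 29]


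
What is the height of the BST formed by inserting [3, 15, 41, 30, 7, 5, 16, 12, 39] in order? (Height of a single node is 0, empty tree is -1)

Insertion order: [3, 15, 41, 30, 7, 5, 16, 12, 39]
Tree (level-order array): [3, None, 15, 7, 41, 5, 12, 30, None, None, None, None, None, 16, 39]
Compute height bottom-up (empty subtree = -1):
  height(5) = 1 + max(-1, -1) = 0
  height(12) = 1 + max(-1, -1) = 0
  height(7) = 1 + max(0, 0) = 1
  height(16) = 1 + max(-1, -1) = 0
  height(39) = 1 + max(-1, -1) = 0
  height(30) = 1 + max(0, 0) = 1
  height(41) = 1 + max(1, -1) = 2
  height(15) = 1 + max(1, 2) = 3
  height(3) = 1 + max(-1, 3) = 4
Height = 4


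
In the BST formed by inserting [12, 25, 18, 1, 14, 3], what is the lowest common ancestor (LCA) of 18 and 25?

Tree insertion order: [12, 25, 18, 1, 14, 3]
Tree (level-order array): [12, 1, 25, None, 3, 18, None, None, None, 14]
In a BST, the LCA of p=18, q=25 is the first node v on the
root-to-leaf path with p <= v <= q (go left if both < v, right if both > v).
Walk from root:
  at 12: both 18 and 25 > 12, go right
  at 25: 18 <= 25 <= 25, this is the LCA
LCA = 25


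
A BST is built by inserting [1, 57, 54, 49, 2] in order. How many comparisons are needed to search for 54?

Search path for 54: 1 -> 57 -> 54
Found: True
Comparisons: 3


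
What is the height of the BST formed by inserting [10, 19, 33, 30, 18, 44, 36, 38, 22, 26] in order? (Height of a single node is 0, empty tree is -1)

Insertion order: [10, 19, 33, 30, 18, 44, 36, 38, 22, 26]
Tree (level-order array): [10, None, 19, 18, 33, None, None, 30, 44, 22, None, 36, None, None, 26, None, 38]
Compute height bottom-up (empty subtree = -1):
  height(18) = 1 + max(-1, -1) = 0
  height(26) = 1 + max(-1, -1) = 0
  height(22) = 1 + max(-1, 0) = 1
  height(30) = 1 + max(1, -1) = 2
  height(38) = 1 + max(-1, -1) = 0
  height(36) = 1 + max(-1, 0) = 1
  height(44) = 1 + max(1, -1) = 2
  height(33) = 1 + max(2, 2) = 3
  height(19) = 1 + max(0, 3) = 4
  height(10) = 1 + max(-1, 4) = 5
Height = 5


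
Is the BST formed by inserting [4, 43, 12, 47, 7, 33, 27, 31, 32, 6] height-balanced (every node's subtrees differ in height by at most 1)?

Tree (level-order array): [4, None, 43, 12, 47, 7, 33, None, None, 6, None, 27, None, None, None, None, 31, None, 32]
Definition: a tree is height-balanced if, at every node, |h(left) - h(right)| <= 1 (empty subtree has height -1).
Bottom-up per-node check:
  node 6: h_left=-1, h_right=-1, diff=0 [OK], height=0
  node 7: h_left=0, h_right=-1, diff=1 [OK], height=1
  node 32: h_left=-1, h_right=-1, diff=0 [OK], height=0
  node 31: h_left=-1, h_right=0, diff=1 [OK], height=1
  node 27: h_left=-1, h_right=1, diff=2 [FAIL (|-1-1|=2 > 1)], height=2
  node 33: h_left=2, h_right=-1, diff=3 [FAIL (|2--1|=3 > 1)], height=3
  node 12: h_left=1, h_right=3, diff=2 [FAIL (|1-3|=2 > 1)], height=4
  node 47: h_left=-1, h_right=-1, diff=0 [OK], height=0
  node 43: h_left=4, h_right=0, diff=4 [FAIL (|4-0|=4 > 1)], height=5
  node 4: h_left=-1, h_right=5, diff=6 [FAIL (|-1-5|=6 > 1)], height=6
Node 27 violates the condition: |-1 - 1| = 2 > 1.
Result: Not balanced


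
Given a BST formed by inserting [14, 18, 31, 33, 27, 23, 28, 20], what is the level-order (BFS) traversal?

Tree insertion order: [14, 18, 31, 33, 27, 23, 28, 20]
Tree (level-order array): [14, None, 18, None, 31, 27, 33, 23, 28, None, None, 20]
BFS from the root, enqueuing left then right child of each popped node:
  queue [14] -> pop 14, enqueue [18], visited so far: [14]
  queue [18] -> pop 18, enqueue [31], visited so far: [14, 18]
  queue [31] -> pop 31, enqueue [27, 33], visited so far: [14, 18, 31]
  queue [27, 33] -> pop 27, enqueue [23, 28], visited so far: [14, 18, 31, 27]
  queue [33, 23, 28] -> pop 33, enqueue [none], visited so far: [14, 18, 31, 27, 33]
  queue [23, 28] -> pop 23, enqueue [20], visited so far: [14, 18, 31, 27, 33, 23]
  queue [28, 20] -> pop 28, enqueue [none], visited so far: [14, 18, 31, 27, 33, 23, 28]
  queue [20] -> pop 20, enqueue [none], visited so far: [14, 18, 31, 27, 33, 23, 28, 20]
Result: [14, 18, 31, 27, 33, 23, 28, 20]


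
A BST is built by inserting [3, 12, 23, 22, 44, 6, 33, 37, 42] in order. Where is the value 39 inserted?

Starting tree (level order): [3, None, 12, 6, 23, None, None, 22, 44, None, None, 33, None, None, 37, None, 42]
Insertion path: 3 -> 12 -> 23 -> 44 -> 33 -> 37 -> 42
Result: insert 39 as left child of 42
Final tree (level order): [3, None, 12, 6, 23, None, None, 22, 44, None, None, 33, None, None, 37, None, 42, 39]


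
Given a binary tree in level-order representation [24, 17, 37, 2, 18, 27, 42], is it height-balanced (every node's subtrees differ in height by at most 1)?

Tree (level-order array): [24, 17, 37, 2, 18, 27, 42]
Definition: a tree is height-balanced if, at every node, |h(left) - h(right)| <= 1 (empty subtree has height -1).
Bottom-up per-node check:
  node 2: h_left=-1, h_right=-1, diff=0 [OK], height=0
  node 18: h_left=-1, h_right=-1, diff=0 [OK], height=0
  node 17: h_left=0, h_right=0, diff=0 [OK], height=1
  node 27: h_left=-1, h_right=-1, diff=0 [OK], height=0
  node 42: h_left=-1, h_right=-1, diff=0 [OK], height=0
  node 37: h_left=0, h_right=0, diff=0 [OK], height=1
  node 24: h_left=1, h_right=1, diff=0 [OK], height=2
All nodes satisfy the balance condition.
Result: Balanced


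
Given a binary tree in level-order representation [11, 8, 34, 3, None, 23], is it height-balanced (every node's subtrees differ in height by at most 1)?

Tree (level-order array): [11, 8, 34, 3, None, 23]
Definition: a tree is height-balanced if, at every node, |h(left) - h(right)| <= 1 (empty subtree has height -1).
Bottom-up per-node check:
  node 3: h_left=-1, h_right=-1, diff=0 [OK], height=0
  node 8: h_left=0, h_right=-1, diff=1 [OK], height=1
  node 23: h_left=-1, h_right=-1, diff=0 [OK], height=0
  node 34: h_left=0, h_right=-1, diff=1 [OK], height=1
  node 11: h_left=1, h_right=1, diff=0 [OK], height=2
All nodes satisfy the balance condition.
Result: Balanced


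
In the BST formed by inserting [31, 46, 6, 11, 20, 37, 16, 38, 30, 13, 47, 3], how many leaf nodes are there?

Tree built from: [31, 46, 6, 11, 20, 37, 16, 38, 30, 13, 47, 3]
Tree (level-order array): [31, 6, 46, 3, 11, 37, 47, None, None, None, 20, None, 38, None, None, 16, 30, None, None, 13]
Rule: A leaf has 0 children.
Per-node child counts:
  node 31: 2 child(ren)
  node 6: 2 child(ren)
  node 3: 0 child(ren)
  node 11: 1 child(ren)
  node 20: 2 child(ren)
  node 16: 1 child(ren)
  node 13: 0 child(ren)
  node 30: 0 child(ren)
  node 46: 2 child(ren)
  node 37: 1 child(ren)
  node 38: 0 child(ren)
  node 47: 0 child(ren)
Matching nodes: [3, 13, 30, 38, 47]
Count of leaf nodes: 5


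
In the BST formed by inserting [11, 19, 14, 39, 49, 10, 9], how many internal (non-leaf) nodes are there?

Tree built from: [11, 19, 14, 39, 49, 10, 9]
Tree (level-order array): [11, 10, 19, 9, None, 14, 39, None, None, None, None, None, 49]
Rule: An internal node has at least one child.
Per-node child counts:
  node 11: 2 child(ren)
  node 10: 1 child(ren)
  node 9: 0 child(ren)
  node 19: 2 child(ren)
  node 14: 0 child(ren)
  node 39: 1 child(ren)
  node 49: 0 child(ren)
Matching nodes: [11, 10, 19, 39]
Count of internal (non-leaf) nodes: 4


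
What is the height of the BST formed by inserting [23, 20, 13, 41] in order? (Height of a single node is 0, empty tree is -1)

Insertion order: [23, 20, 13, 41]
Tree (level-order array): [23, 20, 41, 13]
Compute height bottom-up (empty subtree = -1):
  height(13) = 1 + max(-1, -1) = 0
  height(20) = 1 + max(0, -1) = 1
  height(41) = 1 + max(-1, -1) = 0
  height(23) = 1 + max(1, 0) = 2
Height = 2


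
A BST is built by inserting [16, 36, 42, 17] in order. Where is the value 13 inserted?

Starting tree (level order): [16, None, 36, 17, 42]
Insertion path: 16
Result: insert 13 as left child of 16
Final tree (level order): [16, 13, 36, None, None, 17, 42]


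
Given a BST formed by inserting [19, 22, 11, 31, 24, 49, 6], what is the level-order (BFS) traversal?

Tree insertion order: [19, 22, 11, 31, 24, 49, 6]
Tree (level-order array): [19, 11, 22, 6, None, None, 31, None, None, 24, 49]
BFS from the root, enqueuing left then right child of each popped node:
  queue [19] -> pop 19, enqueue [11, 22], visited so far: [19]
  queue [11, 22] -> pop 11, enqueue [6], visited so far: [19, 11]
  queue [22, 6] -> pop 22, enqueue [31], visited so far: [19, 11, 22]
  queue [6, 31] -> pop 6, enqueue [none], visited so far: [19, 11, 22, 6]
  queue [31] -> pop 31, enqueue [24, 49], visited so far: [19, 11, 22, 6, 31]
  queue [24, 49] -> pop 24, enqueue [none], visited so far: [19, 11, 22, 6, 31, 24]
  queue [49] -> pop 49, enqueue [none], visited so far: [19, 11, 22, 6, 31, 24, 49]
Result: [19, 11, 22, 6, 31, 24, 49]


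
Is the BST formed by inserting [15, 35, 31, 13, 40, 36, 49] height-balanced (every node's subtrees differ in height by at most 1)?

Tree (level-order array): [15, 13, 35, None, None, 31, 40, None, None, 36, 49]
Definition: a tree is height-balanced if, at every node, |h(left) - h(right)| <= 1 (empty subtree has height -1).
Bottom-up per-node check:
  node 13: h_left=-1, h_right=-1, diff=0 [OK], height=0
  node 31: h_left=-1, h_right=-1, diff=0 [OK], height=0
  node 36: h_left=-1, h_right=-1, diff=0 [OK], height=0
  node 49: h_left=-1, h_right=-1, diff=0 [OK], height=0
  node 40: h_left=0, h_right=0, diff=0 [OK], height=1
  node 35: h_left=0, h_right=1, diff=1 [OK], height=2
  node 15: h_left=0, h_right=2, diff=2 [FAIL (|0-2|=2 > 1)], height=3
Node 15 violates the condition: |0 - 2| = 2 > 1.
Result: Not balanced


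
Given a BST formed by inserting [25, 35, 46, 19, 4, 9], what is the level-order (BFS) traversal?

Tree insertion order: [25, 35, 46, 19, 4, 9]
Tree (level-order array): [25, 19, 35, 4, None, None, 46, None, 9]
BFS from the root, enqueuing left then right child of each popped node:
  queue [25] -> pop 25, enqueue [19, 35], visited so far: [25]
  queue [19, 35] -> pop 19, enqueue [4], visited so far: [25, 19]
  queue [35, 4] -> pop 35, enqueue [46], visited so far: [25, 19, 35]
  queue [4, 46] -> pop 4, enqueue [9], visited so far: [25, 19, 35, 4]
  queue [46, 9] -> pop 46, enqueue [none], visited so far: [25, 19, 35, 4, 46]
  queue [9] -> pop 9, enqueue [none], visited so far: [25, 19, 35, 4, 46, 9]
Result: [25, 19, 35, 4, 46, 9]


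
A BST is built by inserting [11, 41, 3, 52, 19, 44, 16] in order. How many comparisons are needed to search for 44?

Search path for 44: 11 -> 41 -> 52 -> 44
Found: True
Comparisons: 4


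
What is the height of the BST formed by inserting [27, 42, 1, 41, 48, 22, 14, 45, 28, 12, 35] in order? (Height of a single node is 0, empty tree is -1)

Insertion order: [27, 42, 1, 41, 48, 22, 14, 45, 28, 12, 35]
Tree (level-order array): [27, 1, 42, None, 22, 41, 48, 14, None, 28, None, 45, None, 12, None, None, 35]
Compute height bottom-up (empty subtree = -1):
  height(12) = 1 + max(-1, -1) = 0
  height(14) = 1 + max(0, -1) = 1
  height(22) = 1 + max(1, -1) = 2
  height(1) = 1 + max(-1, 2) = 3
  height(35) = 1 + max(-1, -1) = 0
  height(28) = 1 + max(-1, 0) = 1
  height(41) = 1 + max(1, -1) = 2
  height(45) = 1 + max(-1, -1) = 0
  height(48) = 1 + max(0, -1) = 1
  height(42) = 1 + max(2, 1) = 3
  height(27) = 1 + max(3, 3) = 4
Height = 4


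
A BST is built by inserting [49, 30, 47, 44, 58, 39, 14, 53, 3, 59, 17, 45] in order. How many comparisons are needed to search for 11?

Search path for 11: 49 -> 30 -> 14 -> 3
Found: False
Comparisons: 4


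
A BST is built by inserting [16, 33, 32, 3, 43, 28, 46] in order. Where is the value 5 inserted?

Starting tree (level order): [16, 3, 33, None, None, 32, 43, 28, None, None, 46]
Insertion path: 16 -> 3
Result: insert 5 as right child of 3
Final tree (level order): [16, 3, 33, None, 5, 32, 43, None, None, 28, None, None, 46]


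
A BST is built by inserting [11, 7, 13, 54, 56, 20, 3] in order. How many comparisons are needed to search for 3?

Search path for 3: 11 -> 7 -> 3
Found: True
Comparisons: 3


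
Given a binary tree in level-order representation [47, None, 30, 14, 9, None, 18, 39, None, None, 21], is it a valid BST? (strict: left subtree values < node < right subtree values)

Level-order array: [47, None, 30, 14, 9, None, 18, 39, None, None, 21]
Validate using subtree bounds (lo, hi): at each node, require lo < value < hi,
then recurse left with hi=value and right with lo=value.
Preorder trace (stopping at first violation):
  at node 47 with bounds (-inf, +inf): OK
  at node 30 with bounds (47, +inf): VIOLATION
Node 30 violates its bound: not (47 < 30 < +inf).
Result: Not a valid BST


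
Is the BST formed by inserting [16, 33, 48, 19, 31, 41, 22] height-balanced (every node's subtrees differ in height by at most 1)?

Tree (level-order array): [16, None, 33, 19, 48, None, 31, 41, None, 22]
Definition: a tree is height-balanced if, at every node, |h(left) - h(right)| <= 1 (empty subtree has height -1).
Bottom-up per-node check:
  node 22: h_left=-1, h_right=-1, diff=0 [OK], height=0
  node 31: h_left=0, h_right=-1, diff=1 [OK], height=1
  node 19: h_left=-1, h_right=1, diff=2 [FAIL (|-1-1|=2 > 1)], height=2
  node 41: h_left=-1, h_right=-1, diff=0 [OK], height=0
  node 48: h_left=0, h_right=-1, diff=1 [OK], height=1
  node 33: h_left=2, h_right=1, diff=1 [OK], height=3
  node 16: h_left=-1, h_right=3, diff=4 [FAIL (|-1-3|=4 > 1)], height=4
Node 19 violates the condition: |-1 - 1| = 2 > 1.
Result: Not balanced


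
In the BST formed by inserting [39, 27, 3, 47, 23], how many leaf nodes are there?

Tree built from: [39, 27, 3, 47, 23]
Tree (level-order array): [39, 27, 47, 3, None, None, None, None, 23]
Rule: A leaf has 0 children.
Per-node child counts:
  node 39: 2 child(ren)
  node 27: 1 child(ren)
  node 3: 1 child(ren)
  node 23: 0 child(ren)
  node 47: 0 child(ren)
Matching nodes: [23, 47]
Count of leaf nodes: 2


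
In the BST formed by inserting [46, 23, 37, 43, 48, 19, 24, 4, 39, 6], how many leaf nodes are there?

Tree built from: [46, 23, 37, 43, 48, 19, 24, 4, 39, 6]
Tree (level-order array): [46, 23, 48, 19, 37, None, None, 4, None, 24, 43, None, 6, None, None, 39]
Rule: A leaf has 0 children.
Per-node child counts:
  node 46: 2 child(ren)
  node 23: 2 child(ren)
  node 19: 1 child(ren)
  node 4: 1 child(ren)
  node 6: 0 child(ren)
  node 37: 2 child(ren)
  node 24: 0 child(ren)
  node 43: 1 child(ren)
  node 39: 0 child(ren)
  node 48: 0 child(ren)
Matching nodes: [6, 24, 39, 48]
Count of leaf nodes: 4


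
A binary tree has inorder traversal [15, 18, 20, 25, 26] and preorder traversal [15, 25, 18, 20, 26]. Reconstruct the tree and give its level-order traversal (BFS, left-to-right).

Inorder:  [15, 18, 20, 25, 26]
Preorder: [15, 25, 18, 20, 26]
Algorithm: preorder visits root first, so consume preorder in order;
for each root, split the current inorder slice at that value into
left-subtree inorder and right-subtree inorder, then recurse.
Recursive splits:
  root=15; inorder splits into left=[], right=[18, 20, 25, 26]
  root=25; inorder splits into left=[18, 20], right=[26]
  root=18; inorder splits into left=[], right=[20]
  root=20; inorder splits into left=[], right=[]
  root=26; inorder splits into left=[], right=[]
Reconstructed level-order: [15, 25, 18, 26, 20]


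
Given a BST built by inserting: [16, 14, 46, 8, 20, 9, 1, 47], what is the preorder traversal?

Tree insertion order: [16, 14, 46, 8, 20, 9, 1, 47]
Tree (level-order array): [16, 14, 46, 8, None, 20, 47, 1, 9]
Preorder traversal: [16, 14, 8, 1, 9, 46, 20, 47]


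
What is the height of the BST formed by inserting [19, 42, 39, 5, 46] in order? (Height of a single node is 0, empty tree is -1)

Insertion order: [19, 42, 39, 5, 46]
Tree (level-order array): [19, 5, 42, None, None, 39, 46]
Compute height bottom-up (empty subtree = -1):
  height(5) = 1 + max(-1, -1) = 0
  height(39) = 1 + max(-1, -1) = 0
  height(46) = 1 + max(-1, -1) = 0
  height(42) = 1 + max(0, 0) = 1
  height(19) = 1 + max(0, 1) = 2
Height = 2


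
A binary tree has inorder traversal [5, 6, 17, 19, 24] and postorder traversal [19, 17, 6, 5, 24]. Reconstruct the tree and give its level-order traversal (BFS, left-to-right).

Inorder:   [5, 6, 17, 19, 24]
Postorder: [19, 17, 6, 5, 24]
Algorithm: postorder visits root last, so walk postorder right-to-left;
each value is the root of the current inorder slice — split it at that
value, recurse on the right subtree first, then the left.
Recursive splits:
  root=24; inorder splits into left=[5, 6, 17, 19], right=[]
  root=5; inorder splits into left=[], right=[6, 17, 19]
  root=6; inorder splits into left=[], right=[17, 19]
  root=17; inorder splits into left=[], right=[19]
  root=19; inorder splits into left=[], right=[]
Reconstructed level-order: [24, 5, 6, 17, 19]


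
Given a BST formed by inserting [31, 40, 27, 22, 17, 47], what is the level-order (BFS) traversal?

Tree insertion order: [31, 40, 27, 22, 17, 47]
Tree (level-order array): [31, 27, 40, 22, None, None, 47, 17]
BFS from the root, enqueuing left then right child of each popped node:
  queue [31] -> pop 31, enqueue [27, 40], visited so far: [31]
  queue [27, 40] -> pop 27, enqueue [22], visited so far: [31, 27]
  queue [40, 22] -> pop 40, enqueue [47], visited so far: [31, 27, 40]
  queue [22, 47] -> pop 22, enqueue [17], visited so far: [31, 27, 40, 22]
  queue [47, 17] -> pop 47, enqueue [none], visited so far: [31, 27, 40, 22, 47]
  queue [17] -> pop 17, enqueue [none], visited so far: [31, 27, 40, 22, 47, 17]
Result: [31, 27, 40, 22, 47, 17]


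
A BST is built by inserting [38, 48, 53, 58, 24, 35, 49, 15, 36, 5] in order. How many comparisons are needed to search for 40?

Search path for 40: 38 -> 48
Found: False
Comparisons: 2


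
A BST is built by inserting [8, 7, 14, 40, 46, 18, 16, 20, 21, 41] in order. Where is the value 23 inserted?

Starting tree (level order): [8, 7, 14, None, None, None, 40, 18, 46, 16, 20, 41, None, None, None, None, 21]
Insertion path: 8 -> 14 -> 40 -> 18 -> 20 -> 21
Result: insert 23 as right child of 21
Final tree (level order): [8, 7, 14, None, None, None, 40, 18, 46, 16, 20, 41, None, None, None, None, 21, None, None, None, 23]


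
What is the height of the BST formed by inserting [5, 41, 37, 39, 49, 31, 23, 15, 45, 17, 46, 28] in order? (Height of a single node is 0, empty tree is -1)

Insertion order: [5, 41, 37, 39, 49, 31, 23, 15, 45, 17, 46, 28]
Tree (level-order array): [5, None, 41, 37, 49, 31, 39, 45, None, 23, None, None, None, None, 46, 15, 28, None, None, None, 17]
Compute height bottom-up (empty subtree = -1):
  height(17) = 1 + max(-1, -1) = 0
  height(15) = 1 + max(-1, 0) = 1
  height(28) = 1 + max(-1, -1) = 0
  height(23) = 1 + max(1, 0) = 2
  height(31) = 1 + max(2, -1) = 3
  height(39) = 1 + max(-1, -1) = 0
  height(37) = 1 + max(3, 0) = 4
  height(46) = 1 + max(-1, -1) = 0
  height(45) = 1 + max(-1, 0) = 1
  height(49) = 1 + max(1, -1) = 2
  height(41) = 1 + max(4, 2) = 5
  height(5) = 1 + max(-1, 5) = 6
Height = 6


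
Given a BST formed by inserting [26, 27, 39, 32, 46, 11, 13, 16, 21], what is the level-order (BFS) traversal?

Tree insertion order: [26, 27, 39, 32, 46, 11, 13, 16, 21]
Tree (level-order array): [26, 11, 27, None, 13, None, 39, None, 16, 32, 46, None, 21]
BFS from the root, enqueuing left then right child of each popped node:
  queue [26] -> pop 26, enqueue [11, 27], visited so far: [26]
  queue [11, 27] -> pop 11, enqueue [13], visited so far: [26, 11]
  queue [27, 13] -> pop 27, enqueue [39], visited so far: [26, 11, 27]
  queue [13, 39] -> pop 13, enqueue [16], visited so far: [26, 11, 27, 13]
  queue [39, 16] -> pop 39, enqueue [32, 46], visited so far: [26, 11, 27, 13, 39]
  queue [16, 32, 46] -> pop 16, enqueue [21], visited so far: [26, 11, 27, 13, 39, 16]
  queue [32, 46, 21] -> pop 32, enqueue [none], visited so far: [26, 11, 27, 13, 39, 16, 32]
  queue [46, 21] -> pop 46, enqueue [none], visited so far: [26, 11, 27, 13, 39, 16, 32, 46]
  queue [21] -> pop 21, enqueue [none], visited so far: [26, 11, 27, 13, 39, 16, 32, 46, 21]
Result: [26, 11, 27, 13, 39, 16, 32, 46, 21]


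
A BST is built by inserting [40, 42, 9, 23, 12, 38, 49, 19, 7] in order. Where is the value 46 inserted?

Starting tree (level order): [40, 9, 42, 7, 23, None, 49, None, None, 12, 38, None, None, None, 19]
Insertion path: 40 -> 42 -> 49
Result: insert 46 as left child of 49
Final tree (level order): [40, 9, 42, 7, 23, None, 49, None, None, 12, 38, 46, None, None, 19]


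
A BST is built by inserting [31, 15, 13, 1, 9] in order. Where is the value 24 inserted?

Starting tree (level order): [31, 15, None, 13, None, 1, None, None, 9]
Insertion path: 31 -> 15
Result: insert 24 as right child of 15
Final tree (level order): [31, 15, None, 13, 24, 1, None, None, None, None, 9]


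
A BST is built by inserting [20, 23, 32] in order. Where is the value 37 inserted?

Starting tree (level order): [20, None, 23, None, 32]
Insertion path: 20 -> 23 -> 32
Result: insert 37 as right child of 32
Final tree (level order): [20, None, 23, None, 32, None, 37]


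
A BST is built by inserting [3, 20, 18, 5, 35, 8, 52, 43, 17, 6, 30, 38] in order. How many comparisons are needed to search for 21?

Search path for 21: 3 -> 20 -> 35 -> 30
Found: False
Comparisons: 4


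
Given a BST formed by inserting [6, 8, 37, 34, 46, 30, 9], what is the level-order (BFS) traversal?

Tree insertion order: [6, 8, 37, 34, 46, 30, 9]
Tree (level-order array): [6, None, 8, None, 37, 34, 46, 30, None, None, None, 9]
BFS from the root, enqueuing left then right child of each popped node:
  queue [6] -> pop 6, enqueue [8], visited so far: [6]
  queue [8] -> pop 8, enqueue [37], visited so far: [6, 8]
  queue [37] -> pop 37, enqueue [34, 46], visited so far: [6, 8, 37]
  queue [34, 46] -> pop 34, enqueue [30], visited so far: [6, 8, 37, 34]
  queue [46, 30] -> pop 46, enqueue [none], visited so far: [6, 8, 37, 34, 46]
  queue [30] -> pop 30, enqueue [9], visited so far: [6, 8, 37, 34, 46, 30]
  queue [9] -> pop 9, enqueue [none], visited so far: [6, 8, 37, 34, 46, 30, 9]
Result: [6, 8, 37, 34, 46, 30, 9]


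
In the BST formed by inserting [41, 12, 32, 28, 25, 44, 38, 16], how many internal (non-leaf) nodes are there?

Tree built from: [41, 12, 32, 28, 25, 44, 38, 16]
Tree (level-order array): [41, 12, 44, None, 32, None, None, 28, 38, 25, None, None, None, 16]
Rule: An internal node has at least one child.
Per-node child counts:
  node 41: 2 child(ren)
  node 12: 1 child(ren)
  node 32: 2 child(ren)
  node 28: 1 child(ren)
  node 25: 1 child(ren)
  node 16: 0 child(ren)
  node 38: 0 child(ren)
  node 44: 0 child(ren)
Matching nodes: [41, 12, 32, 28, 25]
Count of internal (non-leaf) nodes: 5


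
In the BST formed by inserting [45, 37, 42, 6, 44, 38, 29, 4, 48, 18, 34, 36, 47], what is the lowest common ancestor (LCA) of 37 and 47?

Tree insertion order: [45, 37, 42, 6, 44, 38, 29, 4, 48, 18, 34, 36, 47]
Tree (level-order array): [45, 37, 48, 6, 42, 47, None, 4, 29, 38, 44, None, None, None, None, 18, 34, None, None, None, None, None, None, None, 36]
In a BST, the LCA of p=37, q=47 is the first node v on the
root-to-leaf path with p <= v <= q (go left if both < v, right if both > v).
Walk from root:
  at 45: 37 <= 45 <= 47, this is the LCA
LCA = 45


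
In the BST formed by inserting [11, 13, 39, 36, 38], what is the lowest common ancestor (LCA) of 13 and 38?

Tree insertion order: [11, 13, 39, 36, 38]
Tree (level-order array): [11, None, 13, None, 39, 36, None, None, 38]
In a BST, the LCA of p=13, q=38 is the first node v on the
root-to-leaf path with p <= v <= q (go left if both < v, right if both > v).
Walk from root:
  at 11: both 13 and 38 > 11, go right
  at 13: 13 <= 13 <= 38, this is the LCA
LCA = 13


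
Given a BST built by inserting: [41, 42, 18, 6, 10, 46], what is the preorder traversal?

Tree insertion order: [41, 42, 18, 6, 10, 46]
Tree (level-order array): [41, 18, 42, 6, None, None, 46, None, 10]
Preorder traversal: [41, 18, 6, 10, 42, 46]


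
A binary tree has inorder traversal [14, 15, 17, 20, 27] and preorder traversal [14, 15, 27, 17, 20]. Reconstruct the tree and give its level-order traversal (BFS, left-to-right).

Inorder:  [14, 15, 17, 20, 27]
Preorder: [14, 15, 27, 17, 20]
Algorithm: preorder visits root first, so consume preorder in order;
for each root, split the current inorder slice at that value into
left-subtree inorder and right-subtree inorder, then recurse.
Recursive splits:
  root=14; inorder splits into left=[], right=[15, 17, 20, 27]
  root=15; inorder splits into left=[], right=[17, 20, 27]
  root=27; inorder splits into left=[17, 20], right=[]
  root=17; inorder splits into left=[], right=[20]
  root=20; inorder splits into left=[], right=[]
Reconstructed level-order: [14, 15, 27, 17, 20]


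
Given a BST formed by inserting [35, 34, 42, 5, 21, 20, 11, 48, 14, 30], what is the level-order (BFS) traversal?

Tree insertion order: [35, 34, 42, 5, 21, 20, 11, 48, 14, 30]
Tree (level-order array): [35, 34, 42, 5, None, None, 48, None, 21, None, None, 20, 30, 11, None, None, None, None, 14]
BFS from the root, enqueuing left then right child of each popped node:
  queue [35] -> pop 35, enqueue [34, 42], visited so far: [35]
  queue [34, 42] -> pop 34, enqueue [5], visited so far: [35, 34]
  queue [42, 5] -> pop 42, enqueue [48], visited so far: [35, 34, 42]
  queue [5, 48] -> pop 5, enqueue [21], visited so far: [35, 34, 42, 5]
  queue [48, 21] -> pop 48, enqueue [none], visited so far: [35, 34, 42, 5, 48]
  queue [21] -> pop 21, enqueue [20, 30], visited so far: [35, 34, 42, 5, 48, 21]
  queue [20, 30] -> pop 20, enqueue [11], visited so far: [35, 34, 42, 5, 48, 21, 20]
  queue [30, 11] -> pop 30, enqueue [none], visited so far: [35, 34, 42, 5, 48, 21, 20, 30]
  queue [11] -> pop 11, enqueue [14], visited so far: [35, 34, 42, 5, 48, 21, 20, 30, 11]
  queue [14] -> pop 14, enqueue [none], visited so far: [35, 34, 42, 5, 48, 21, 20, 30, 11, 14]
Result: [35, 34, 42, 5, 48, 21, 20, 30, 11, 14]


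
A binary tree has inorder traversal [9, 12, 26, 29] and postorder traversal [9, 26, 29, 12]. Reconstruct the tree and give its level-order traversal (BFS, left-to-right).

Inorder:   [9, 12, 26, 29]
Postorder: [9, 26, 29, 12]
Algorithm: postorder visits root last, so walk postorder right-to-left;
each value is the root of the current inorder slice — split it at that
value, recurse on the right subtree first, then the left.
Recursive splits:
  root=12; inorder splits into left=[9], right=[26, 29]
  root=29; inorder splits into left=[26], right=[]
  root=26; inorder splits into left=[], right=[]
  root=9; inorder splits into left=[], right=[]
Reconstructed level-order: [12, 9, 29, 26]


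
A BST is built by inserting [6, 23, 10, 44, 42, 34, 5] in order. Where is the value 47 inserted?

Starting tree (level order): [6, 5, 23, None, None, 10, 44, None, None, 42, None, 34]
Insertion path: 6 -> 23 -> 44
Result: insert 47 as right child of 44
Final tree (level order): [6, 5, 23, None, None, 10, 44, None, None, 42, 47, 34]


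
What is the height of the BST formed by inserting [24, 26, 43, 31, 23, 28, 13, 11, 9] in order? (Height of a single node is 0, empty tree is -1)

Insertion order: [24, 26, 43, 31, 23, 28, 13, 11, 9]
Tree (level-order array): [24, 23, 26, 13, None, None, 43, 11, None, 31, None, 9, None, 28]
Compute height bottom-up (empty subtree = -1):
  height(9) = 1 + max(-1, -1) = 0
  height(11) = 1 + max(0, -1) = 1
  height(13) = 1 + max(1, -1) = 2
  height(23) = 1 + max(2, -1) = 3
  height(28) = 1 + max(-1, -1) = 0
  height(31) = 1 + max(0, -1) = 1
  height(43) = 1 + max(1, -1) = 2
  height(26) = 1 + max(-1, 2) = 3
  height(24) = 1 + max(3, 3) = 4
Height = 4


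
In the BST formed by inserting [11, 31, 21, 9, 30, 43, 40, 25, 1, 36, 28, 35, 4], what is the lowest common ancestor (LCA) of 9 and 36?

Tree insertion order: [11, 31, 21, 9, 30, 43, 40, 25, 1, 36, 28, 35, 4]
Tree (level-order array): [11, 9, 31, 1, None, 21, 43, None, 4, None, 30, 40, None, None, None, 25, None, 36, None, None, 28, 35]
In a BST, the LCA of p=9, q=36 is the first node v on the
root-to-leaf path with p <= v <= q (go left if both < v, right if both > v).
Walk from root:
  at 11: 9 <= 11 <= 36, this is the LCA
LCA = 11


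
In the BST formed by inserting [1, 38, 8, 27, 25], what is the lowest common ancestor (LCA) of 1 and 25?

Tree insertion order: [1, 38, 8, 27, 25]
Tree (level-order array): [1, None, 38, 8, None, None, 27, 25]
In a BST, the LCA of p=1, q=25 is the first node v on the
root-to-leaf path with p <= v <= q (go left if both < v, right if both > v).
Walk from root:
  at 1: 1 <= 1 <= 25, this is the LCA
LCA = 1
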